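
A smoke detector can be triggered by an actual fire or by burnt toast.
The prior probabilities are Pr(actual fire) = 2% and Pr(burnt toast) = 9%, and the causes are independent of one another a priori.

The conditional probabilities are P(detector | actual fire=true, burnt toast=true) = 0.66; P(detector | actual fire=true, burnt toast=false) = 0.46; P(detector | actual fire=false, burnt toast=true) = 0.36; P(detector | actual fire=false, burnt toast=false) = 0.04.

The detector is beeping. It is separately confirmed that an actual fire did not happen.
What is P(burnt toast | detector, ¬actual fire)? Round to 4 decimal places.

P(burnt toast | detector, ¬actual fire) ≈ 0.4709

P(detector | ¬actual fire) = 0.04*0.91 + 0.36*0.09 = 0.036400 + 0.032400 = 0.068800
Restricting to configurations with burnt toast present: 0.36*0.09 = 0.032400.
P(burnt toast | detector, ¬actual fire) = 0.032400 / 0.068800 ≈ 0.4709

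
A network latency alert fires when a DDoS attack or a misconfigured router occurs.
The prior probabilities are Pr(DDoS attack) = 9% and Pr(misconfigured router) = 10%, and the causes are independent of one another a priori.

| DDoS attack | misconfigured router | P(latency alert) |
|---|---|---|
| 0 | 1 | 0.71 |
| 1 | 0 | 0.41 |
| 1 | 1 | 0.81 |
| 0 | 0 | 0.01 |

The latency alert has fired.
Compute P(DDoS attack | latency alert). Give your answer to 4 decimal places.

P(DDoS attack | latency alert) ≈ 0.3575

Enumerate the 4 (DDoS attack, misconfigured router) configurations and weight by the priors:
  P(latency alert) = 0.01·0.91·0.9 + 0.71·0.91·0.1 + 0.41·0.09·0.9 + 0.81·0.09·0.1
        = 0.008190 + 0.064610 + 0.033210 + 0.007290 = 0.113300
Configurations with DDoS attack contribute 0.040500, so
  P(DDoS attack | latency alert) = 0.040500 / 0.113300 ≈ 0.3575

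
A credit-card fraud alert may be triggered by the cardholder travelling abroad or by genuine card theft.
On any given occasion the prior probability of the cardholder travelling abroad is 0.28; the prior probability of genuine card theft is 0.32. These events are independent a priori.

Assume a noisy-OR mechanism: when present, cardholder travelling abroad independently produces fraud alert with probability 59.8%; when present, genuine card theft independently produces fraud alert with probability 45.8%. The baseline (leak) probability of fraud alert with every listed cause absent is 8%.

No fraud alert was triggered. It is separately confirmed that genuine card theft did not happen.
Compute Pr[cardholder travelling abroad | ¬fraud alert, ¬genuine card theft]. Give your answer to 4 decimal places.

Under noisy-OR, P(fraud alert | causes) = 1 − (1−0.08)·∏(1−qᵢ) over the active causes.
Numerator (weight on configurations with cardholder travelling abroad): 0.36984×0.28 = 0.103555
Normalizer over all consistent configurations: 0.92×0.72 + 0.36984×0.28 = 0.765955
P(cardholder travelling abroad | ¬fraud alert, ¬genuine card theft) = 0.103555/0.765955 ≈ 0.1352

Pr[cardholder travelling abroad | ¬fraud alert, ¬genuine card theft] ≈ 0.1352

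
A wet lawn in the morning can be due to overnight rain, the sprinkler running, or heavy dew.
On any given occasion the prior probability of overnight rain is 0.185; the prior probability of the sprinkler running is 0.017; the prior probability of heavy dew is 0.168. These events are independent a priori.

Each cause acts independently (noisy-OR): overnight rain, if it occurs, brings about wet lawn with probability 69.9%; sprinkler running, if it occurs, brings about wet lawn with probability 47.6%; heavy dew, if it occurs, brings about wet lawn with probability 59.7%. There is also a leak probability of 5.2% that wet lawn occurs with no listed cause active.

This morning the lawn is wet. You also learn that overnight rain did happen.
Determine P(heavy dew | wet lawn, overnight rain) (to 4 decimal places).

P(heavy dew | wet lawn, overnight rain) ≈ 0.1997

Under noisy-OR, P(wet lawn | causes) = 1 − (1−0.052)·∏(1−qᵢ) over the active causes.
Sum P(wet lawn|·) weighted by the priors over the 4 (sprinkler running, heavy dew) configurations:
  P(wet lawn | overnight rain) = 0.714652×0.983×0.832 + 0.885005×0.983×0.168 + 0.850478×0.017×0.832 + 0.939742×0.017×0.168
        = 0.584482 + 0.146153 + 0.012029 + 0.002684 = 0.745348
Keeping only the heavy dew-present terms gives 0.148837, so
  P(heavy dew | wet lawn, overnight rain) = 0.148837 / 0.745348 ≈ 0.1997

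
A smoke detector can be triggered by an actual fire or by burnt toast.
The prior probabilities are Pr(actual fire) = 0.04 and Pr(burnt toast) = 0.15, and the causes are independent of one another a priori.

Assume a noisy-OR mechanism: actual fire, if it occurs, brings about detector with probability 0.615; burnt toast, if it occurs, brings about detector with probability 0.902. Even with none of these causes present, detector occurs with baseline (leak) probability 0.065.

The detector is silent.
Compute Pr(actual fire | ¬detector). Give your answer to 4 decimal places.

Pr(actual fire | ¬detector) ≈ 0.0158

Under noisy-OR, P(detector | causes) = 1 − (1−0.065)·∏(1−qᵢ) over the active causes.
Enumerate the 4 (actual fire, burnt toast) configurations and weight by the priors:
  P(¬detector) = 0.935·0.96·0.85 + 0.09163·0.96·0.15 + 0.359975·0.04·0.85 + 0.035278·0.04·0.15
        = 0.762960 + 0.013195 + 0.012239 + 0.000212 = 0.788606
The terms with actual fire present sum to 0.012451, so
  P(actual fire | ¬detector) = 0.012451 / 0.788606 ≈ 0.0158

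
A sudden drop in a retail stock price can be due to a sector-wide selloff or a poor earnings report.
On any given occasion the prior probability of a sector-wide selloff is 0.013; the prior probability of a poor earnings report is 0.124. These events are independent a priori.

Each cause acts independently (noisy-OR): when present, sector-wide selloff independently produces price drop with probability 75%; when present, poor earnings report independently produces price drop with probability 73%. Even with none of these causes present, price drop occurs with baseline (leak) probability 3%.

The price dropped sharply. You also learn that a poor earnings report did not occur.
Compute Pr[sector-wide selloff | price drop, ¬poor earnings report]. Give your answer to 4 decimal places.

Under noisy-OR, P(price drop | causes) = 1 − (1−0.03)·∏(1−qᵢ) over the active causes.
P(price drop | ¬poor earnings report) = 0.03·0.987 + 0.7575·0.013 = 0.029610 + 0.009847 = 0.039457
Restricting to configurations with sector-wide selloff present: 0.7575·0.013 = 0.009847.
So P(sector-wide selloff | price drop, ¬poor earnings report) = 0.009847/0.039457 ≈ 0.2496.

Pr[sector-wide selloff | price drop, ¬poor earnings report] ≈ 0.2496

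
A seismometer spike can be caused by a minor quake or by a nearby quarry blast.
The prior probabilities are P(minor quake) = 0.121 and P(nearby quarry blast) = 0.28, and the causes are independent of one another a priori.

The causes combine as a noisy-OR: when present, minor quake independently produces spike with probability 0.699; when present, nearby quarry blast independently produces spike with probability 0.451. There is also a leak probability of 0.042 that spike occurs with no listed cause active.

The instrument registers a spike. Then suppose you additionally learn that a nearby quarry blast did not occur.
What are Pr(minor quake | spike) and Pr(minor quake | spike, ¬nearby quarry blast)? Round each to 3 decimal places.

Under noisy-OR, P(spike | causes) = 1 − (1−0.042)·∏(1−qᵢ) over the active causes.
P(spike) = 0.042*0.879*0.72 + 0.474058*0.879*0.28 + 0.711642*0.121*0.72 + 0.841691*0.121*0.28 = 0.026581 + 0.116675 + 0.061998 + 0.028516 = 0.233770
The minor quake-present share is 0.061998 + 0.028516 = 0.090514.
So P(minor quake | spike) = 0.090514/0.233770 ≈ 0.387.

Now condition on the additional information:
Enumerate both values of minor quake and weight by the priors:
  P(spike | ¬nearby quarry blast) = 0.042·0.879 + 0.711642·0.121
        = 0.036918 + 0.086109 = 0.123027
Keeping only the minor quake-present terms gives 0.086109, so
  P(minor quake | spike, ¬nearby quarry blast) = 0.086109 / 0.123027 ≈ 0.700

Pr(minor quake | spike) ≈ 0.387; Pr(minor quake | spike, ¬nearby quarry blast) ≈ 0.700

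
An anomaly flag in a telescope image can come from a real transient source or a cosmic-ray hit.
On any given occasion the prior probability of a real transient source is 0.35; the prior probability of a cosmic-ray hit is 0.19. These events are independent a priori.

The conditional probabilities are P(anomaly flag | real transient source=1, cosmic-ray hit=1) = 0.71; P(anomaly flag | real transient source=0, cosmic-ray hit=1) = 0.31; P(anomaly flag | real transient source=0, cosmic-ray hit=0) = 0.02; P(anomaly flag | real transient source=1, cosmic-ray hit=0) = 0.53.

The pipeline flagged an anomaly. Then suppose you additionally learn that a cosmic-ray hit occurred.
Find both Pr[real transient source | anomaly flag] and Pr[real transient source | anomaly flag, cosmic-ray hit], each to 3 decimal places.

P(anomaly flag) = 0.02*0.65*0.81 + 0.31*0.65*0.19 + 0.53*0.35*0.81 + 0.71*0.35*0.19 = 0.010530 + 0.038285 + 0.150255 + 0.047215 = 0.246285
Restricting to configurations with real transient source present: 0.150255 + 0.047215 = 0.197470.
P(real transient source | anomaly flag) = 0.197470 / 0.246285 ≈ 0.802

Now condition on the additional information:
Numerator (weight on configurations with real transient source): 0.71*0.35 = 0.248500
The normalizing constant is 0.31*0.65 + 0.71*0.35 = 0.450000
P(real transient source | anomaly flag, cosmic-ray hit) = 0.248500/0.450000 ≈ 0.552
— cosmic-ray hit explains away the evidence for real transient source.

Pr[real transient source | anomaly flag] ≈ 0.802; Pr[real transient source | anomaly flag, cosmic-ray hit] ≈ 0.552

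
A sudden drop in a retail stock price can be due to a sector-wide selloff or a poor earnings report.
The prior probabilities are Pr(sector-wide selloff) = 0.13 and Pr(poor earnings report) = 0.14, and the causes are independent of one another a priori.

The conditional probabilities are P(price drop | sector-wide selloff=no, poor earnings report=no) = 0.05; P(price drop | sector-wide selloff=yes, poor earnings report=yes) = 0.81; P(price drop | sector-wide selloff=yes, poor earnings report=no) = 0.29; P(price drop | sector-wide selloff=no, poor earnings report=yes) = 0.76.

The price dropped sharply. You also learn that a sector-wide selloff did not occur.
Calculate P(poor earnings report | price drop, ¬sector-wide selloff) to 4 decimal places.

P(poor earnings report | price drop, ¬sector-wide selloff) ≈ 0.7122

By total probability over both values of poor earnings report:
  P(price drop | ¬sector-wide selloff) = 0.05*0.86 + 0.76*0.14
        = 0.043000 + 0.106400 = 0.149400
The terms with poor earnings report present sum to 0.106400, so
  P(poor earnings report | price drop, ¬sector-wide selloff) = 0.106400 / 0.149400 ≈ 0.7122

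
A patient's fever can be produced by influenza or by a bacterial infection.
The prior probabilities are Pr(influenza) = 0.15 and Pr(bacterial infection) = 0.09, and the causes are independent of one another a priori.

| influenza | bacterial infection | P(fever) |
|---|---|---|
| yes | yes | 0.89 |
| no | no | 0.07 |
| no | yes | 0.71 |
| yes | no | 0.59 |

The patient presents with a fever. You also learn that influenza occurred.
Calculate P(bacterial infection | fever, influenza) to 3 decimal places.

P(bacterial infection | fever, influenza) ≈ 0.130

P(fever | influenza) = 0.59*0.91 + 0.89*0.09 = 0.536900 + 0.080100 = 0.617000
Of this, 0.080100 comes from 0.89*0.09 (the bacterial infection=true cases).
P(bacterial infection | fever, influenza) = 0.080100 / 0.617000 ≈ 0.130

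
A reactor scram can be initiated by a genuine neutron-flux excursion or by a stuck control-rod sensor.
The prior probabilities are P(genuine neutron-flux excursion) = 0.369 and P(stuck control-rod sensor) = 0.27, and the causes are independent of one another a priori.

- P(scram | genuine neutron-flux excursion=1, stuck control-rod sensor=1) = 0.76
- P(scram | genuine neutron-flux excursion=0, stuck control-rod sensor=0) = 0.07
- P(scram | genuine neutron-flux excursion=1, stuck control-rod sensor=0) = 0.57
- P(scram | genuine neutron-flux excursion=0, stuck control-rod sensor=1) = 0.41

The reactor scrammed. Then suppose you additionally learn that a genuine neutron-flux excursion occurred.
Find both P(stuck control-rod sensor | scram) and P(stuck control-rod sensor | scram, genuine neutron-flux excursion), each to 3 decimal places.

P(stuck control-rod sensor | scram) ≈ 0.439; P(stuck control-rod sensor | scram, genuine neutron-flux excursion) ≈ 0.330

For the numerator, keep only stuck control-rod sensor=true terms: 0.069852 + 0.075719 = 0.145571
The normalizing constant is 0.07*0.631*0.73 + 0.41*0.631*0.27 + 0.57*0.369*0.73 + 0.76*0.369*0.27 = 0.331356
Posterior = 0.145571 / 0.331356 ≈ 0.439

Now also conditioning on genuine neutron-flux excursion=true:
P(scram | genuine neutron-flux excursion) = 0.57·0.73 + 0.76·0.27 = 0.416100 + 0.205200 = 0.621300
The stuck control-rod sensor-present share is 0.76·0.27 = 0.205200.
So P(stuck control-rod sensor | scram, genuine neutron-flux excursion) = 0.205200/0.621300 ≈ 0.330.
— genuine neutron-flux excursion explains away the evidence for stuck control-rod sensor.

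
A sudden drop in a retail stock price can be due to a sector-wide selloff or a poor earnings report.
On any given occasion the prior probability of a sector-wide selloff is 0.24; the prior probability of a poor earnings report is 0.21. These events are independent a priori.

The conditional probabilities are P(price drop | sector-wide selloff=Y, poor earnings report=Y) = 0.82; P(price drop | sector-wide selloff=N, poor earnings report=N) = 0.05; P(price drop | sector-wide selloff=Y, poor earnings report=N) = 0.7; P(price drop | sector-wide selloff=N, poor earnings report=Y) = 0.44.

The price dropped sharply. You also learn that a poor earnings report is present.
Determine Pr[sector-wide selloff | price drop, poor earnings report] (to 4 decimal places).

Pr[sector-wide selloff | price drop, poor earnings report] ≈ 0.3705

P(price drop | poor earnings report) = 0.44*0.76 + 0.82*0.24 = 0.334400 + 0.196800 = 0.531200
Of this, 0.196800 comes from 0.82*0.24 (the sector-wide selloff=true cases).
P(sector-wide selloff | price drop, poor earnings report) = 0.196800 / 0.531200 ≈ 0.3705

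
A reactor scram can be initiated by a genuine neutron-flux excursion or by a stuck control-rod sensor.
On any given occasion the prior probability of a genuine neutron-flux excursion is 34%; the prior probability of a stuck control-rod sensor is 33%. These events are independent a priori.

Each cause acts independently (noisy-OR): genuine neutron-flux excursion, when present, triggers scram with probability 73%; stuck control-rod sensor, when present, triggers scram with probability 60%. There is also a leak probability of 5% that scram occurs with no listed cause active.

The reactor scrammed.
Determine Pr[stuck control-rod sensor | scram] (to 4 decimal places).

Under noisy-OR, P(scram | causes) = 1 − (1−0.05)·∏(1−qᵢ) over the active causes.
P(scram) = 0.05·0.66·0.67 + 0.62·0.66·0.33 + 0.7435·0.34·0.67 + 0.8974·0.34·0.33 = 0.022110 + 0.135036 + 0.169369 + 0.100688 = 0.427203
Of this, 0.235724 comes from 0.135036 + 0.100688 (the stuck control-rod sensor=true cases).
So P(stuck control-rod sensor | scram) = 0.235724/0.427203 ≈ 0.5518.

Pr[stuck control-rod sensor | scram] ≈ 0.5518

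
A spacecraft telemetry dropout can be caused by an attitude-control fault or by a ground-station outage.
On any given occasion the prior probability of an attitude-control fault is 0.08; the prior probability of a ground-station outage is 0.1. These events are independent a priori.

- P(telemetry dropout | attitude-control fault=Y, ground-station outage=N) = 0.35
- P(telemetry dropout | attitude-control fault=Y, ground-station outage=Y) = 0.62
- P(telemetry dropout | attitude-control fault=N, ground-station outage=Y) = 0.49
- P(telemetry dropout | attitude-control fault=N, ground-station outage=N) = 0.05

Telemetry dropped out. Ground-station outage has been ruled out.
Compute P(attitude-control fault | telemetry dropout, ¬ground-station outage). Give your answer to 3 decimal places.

Weight on attitude-control fault=true, given the evidence: 0.35×0.08 = 0.028000
The normalizing constant is 0.05×0.92 + 0.35×0.08 = 0.074000
Posterior = 0.028000 / 0.074000 ≈ 0.378

P(attitude-control fault | telemetry dropout, ¬ground-station outage) ≈ 0.378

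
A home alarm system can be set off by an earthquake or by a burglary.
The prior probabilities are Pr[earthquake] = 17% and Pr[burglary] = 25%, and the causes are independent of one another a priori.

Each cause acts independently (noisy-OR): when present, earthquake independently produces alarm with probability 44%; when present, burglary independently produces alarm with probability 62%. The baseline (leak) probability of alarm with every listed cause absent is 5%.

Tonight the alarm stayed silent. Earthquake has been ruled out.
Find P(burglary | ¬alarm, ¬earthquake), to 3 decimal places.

P(burglary | ¬alarm, ¬earthquake) ≈ 0.112

Under noisy-OR, P(alarm | causes) = 1 − (1−0.05)·∏(1−qᵢ) over the active causes.
Enumerate both values of burglary and weight by the priors:
  P(¬alarm | ¬earthquake) = 0.95×0.75 + 0.361×0.25
        = 0.712500 + 0.090250 = 0.802750
Configurations with burglary contribute 0.090250, so
  P(burglary | ¬alarm, ¬earthquake) = 0.090250 / 0.802750 ≈ 0.112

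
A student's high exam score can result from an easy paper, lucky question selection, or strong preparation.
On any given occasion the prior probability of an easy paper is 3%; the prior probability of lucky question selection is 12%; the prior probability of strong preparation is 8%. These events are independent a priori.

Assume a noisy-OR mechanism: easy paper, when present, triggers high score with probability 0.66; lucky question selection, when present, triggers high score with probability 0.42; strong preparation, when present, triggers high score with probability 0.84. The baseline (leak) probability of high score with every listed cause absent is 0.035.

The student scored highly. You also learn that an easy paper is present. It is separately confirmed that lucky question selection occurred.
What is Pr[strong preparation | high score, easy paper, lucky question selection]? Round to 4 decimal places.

Pr[strong preparation | high score, easy paper, lucky question selection] ≈ 0.0943

Under noisy-OR, P(high score | causes) = 1 − (1−0.035)·∏(1−qᵢ) over the active causes.
Enumerate both values of strong preparation and weight by the priors:
  P(high score | easy paper, lucky question selection) = 0.809702×0.92 + 0.969552×0.08
        = 0.744926 + 0.077564 = 0.822490
Configurations with strong preparation contribute 0.077564, so
  P(strong preparation | high score, easy paper, lucky question selection) = 0.077564 / 0.822490 ≈ 0.0943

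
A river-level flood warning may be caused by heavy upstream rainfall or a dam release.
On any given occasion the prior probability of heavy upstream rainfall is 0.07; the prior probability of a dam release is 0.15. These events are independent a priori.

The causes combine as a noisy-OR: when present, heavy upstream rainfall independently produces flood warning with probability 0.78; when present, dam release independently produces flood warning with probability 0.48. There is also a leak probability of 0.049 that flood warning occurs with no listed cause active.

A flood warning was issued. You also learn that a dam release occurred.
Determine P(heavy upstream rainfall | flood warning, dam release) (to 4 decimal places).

P(heavy upstream rainfall | flood warning, dam release) ≈ 0.1172

Under noisy-OR, P(flood warning | causes) = 1 − (1−0.049)·∏(1−qᵢ) over the active causes.
By total probability over both values of heavy upstream rainfall:
  P(flood warning | dam release) = 0.50548×0.93 + 0.891206×0.07
        = 0.470096 + 0.062384 = 0.532480
Keeping only the heavy upstream rainfall-present terms gives 0.062384, so
  P(heavy upstream rainfall | flood warning, dam release) = 0.062384 / 0.532480 ≈ 0.1172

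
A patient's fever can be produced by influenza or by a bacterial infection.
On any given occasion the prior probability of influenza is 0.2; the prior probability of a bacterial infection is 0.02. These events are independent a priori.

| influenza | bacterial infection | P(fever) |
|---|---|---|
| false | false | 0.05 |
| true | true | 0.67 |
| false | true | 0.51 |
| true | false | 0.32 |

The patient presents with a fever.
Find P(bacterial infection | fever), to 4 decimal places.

P(fever) = 0.05×0.8×0.98 + 0.51×0.8×0.02 + 0.32×0.2×0.98 + 0.67×0.2×0.02 = 0.039200 + 0.008160 + 0.062720 + 0.002680 = 0.112760
Of this, 0.010840 comes from 0.008160 + 0.002680 (the bacterial infection=true cases).
Hence the posterior is 0.010840/0.112760 ≈ 0.0961.

P(bacterial infection | fever) ≈ 0.0961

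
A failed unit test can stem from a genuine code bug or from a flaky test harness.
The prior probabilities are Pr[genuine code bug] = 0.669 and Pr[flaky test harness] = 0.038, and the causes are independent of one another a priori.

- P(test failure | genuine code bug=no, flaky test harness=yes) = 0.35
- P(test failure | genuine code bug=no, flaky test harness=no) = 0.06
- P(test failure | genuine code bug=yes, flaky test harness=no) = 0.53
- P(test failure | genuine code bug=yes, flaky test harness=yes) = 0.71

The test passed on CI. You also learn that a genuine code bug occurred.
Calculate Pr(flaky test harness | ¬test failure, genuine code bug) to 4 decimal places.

Numerator (weight on configurations with flaky test harness): 0.29·0.038 = 0.011020
Normalizer over all consistent configurations: 0.47·0.962 + 0.29·0.038 = 0.463160
P(flaky test harness | ¬test failure, genuine code bug) = 0.011020/0.463160 ≈ 0.0238

Pr(flaky test harness | ¬test failure, genuine code bug) ≈ 0.0238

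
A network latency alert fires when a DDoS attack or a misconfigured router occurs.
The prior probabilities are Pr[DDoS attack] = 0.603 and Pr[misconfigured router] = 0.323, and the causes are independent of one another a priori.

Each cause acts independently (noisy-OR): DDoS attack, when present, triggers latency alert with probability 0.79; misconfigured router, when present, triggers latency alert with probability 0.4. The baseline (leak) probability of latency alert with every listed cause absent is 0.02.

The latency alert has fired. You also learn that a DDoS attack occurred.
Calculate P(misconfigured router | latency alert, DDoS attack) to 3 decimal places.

P(misconfigured router | latency alert, DDoS attack) ≈ 0.345

Under noisy-OR, P(latency alert | causes) = 1 − (1−0.02)·∏(1−qᵢ) over the active causes.
Numerator (weight on configurations with misconfigured router): 0.87652*0.323 = 0.283116
Normalizer over all consistent configurations: 0.7942*0.677 + 0.87652*0.323 = 0.820789
P(misconfigured router | latency alert, DDoS attack) = 0.283116/0.820789 ≈ 0.345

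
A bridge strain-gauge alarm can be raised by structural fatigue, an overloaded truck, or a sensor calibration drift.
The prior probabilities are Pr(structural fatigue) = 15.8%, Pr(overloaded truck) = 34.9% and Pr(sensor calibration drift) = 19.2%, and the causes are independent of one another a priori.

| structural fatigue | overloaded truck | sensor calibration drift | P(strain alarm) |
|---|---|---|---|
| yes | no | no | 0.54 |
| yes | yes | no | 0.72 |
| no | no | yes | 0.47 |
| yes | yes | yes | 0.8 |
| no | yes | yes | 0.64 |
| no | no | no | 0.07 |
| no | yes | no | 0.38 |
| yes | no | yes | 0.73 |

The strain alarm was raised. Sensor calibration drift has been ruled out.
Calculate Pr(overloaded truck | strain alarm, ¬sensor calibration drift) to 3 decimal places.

P(strain alarm | ¬sensor calibration drift) = 0.07×0.842×0.651 + 0.38×0.842×0.349 + 0.54×0.158×0.651 + 0.72×0.158×0.349 = 0.038370 + 0.111666 + 0.055543 + 0.039702 = 0.245281
The overloaded truck-present share is 0.111666 + 0.039702 = 0.151368.
P(overloaded truck | strain alarm, ¬sensor calibration drift) = 0.151368 / 0.245281 ≈ 0.617

Pr(overloaded truck | strain alarm, ¬sensor calibration drift) ≈ 0.617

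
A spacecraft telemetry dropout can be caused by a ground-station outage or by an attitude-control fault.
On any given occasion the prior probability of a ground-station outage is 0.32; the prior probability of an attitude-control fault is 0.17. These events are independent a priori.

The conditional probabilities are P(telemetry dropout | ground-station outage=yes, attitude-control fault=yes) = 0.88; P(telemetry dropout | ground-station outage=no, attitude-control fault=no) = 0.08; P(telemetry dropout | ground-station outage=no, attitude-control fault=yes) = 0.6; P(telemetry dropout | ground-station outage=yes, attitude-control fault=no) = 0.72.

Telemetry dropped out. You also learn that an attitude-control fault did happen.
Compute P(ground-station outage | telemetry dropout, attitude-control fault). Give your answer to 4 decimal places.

P(ground-station outage | telemetry dropout, attitude-control fault) ≈ 0.4084

P(telemetry dropout | attitude-control fault) = 0.6·0.68 + 0.88·0.32 = 0.408000 + 0.281600 = 0.689600
Restricting to configurations with ground-station outage present: 0.88·0.32 = 0.281600.
P(ground-station outage | telemetry dropout, attitude-control fault) = 0.281600 / 0.689600 ≈ 0.4084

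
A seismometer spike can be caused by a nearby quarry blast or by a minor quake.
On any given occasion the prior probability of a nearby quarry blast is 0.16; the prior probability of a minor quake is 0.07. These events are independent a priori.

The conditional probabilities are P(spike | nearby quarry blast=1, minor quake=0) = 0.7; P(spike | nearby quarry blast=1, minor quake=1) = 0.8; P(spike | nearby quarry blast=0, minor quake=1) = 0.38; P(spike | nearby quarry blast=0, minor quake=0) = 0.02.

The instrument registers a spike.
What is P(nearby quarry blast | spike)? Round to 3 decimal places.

P(nearby quarry blast | spike) ≈ 0.749

P(spike) = 0.02·0.84·0.93 + 0.38·0.84·0.07 + 0.7·0.16·0.93 + 0.8·0.16·0.07 = 0.015624 + 0.022344 + 0.104160 + 0.008960 = 0.151088
The nearby quarry blast-present share is 0.104160 + 0.008960 = 0.113120.
Hence the posterior is 0.113120/0.151088 ≈ 0.749.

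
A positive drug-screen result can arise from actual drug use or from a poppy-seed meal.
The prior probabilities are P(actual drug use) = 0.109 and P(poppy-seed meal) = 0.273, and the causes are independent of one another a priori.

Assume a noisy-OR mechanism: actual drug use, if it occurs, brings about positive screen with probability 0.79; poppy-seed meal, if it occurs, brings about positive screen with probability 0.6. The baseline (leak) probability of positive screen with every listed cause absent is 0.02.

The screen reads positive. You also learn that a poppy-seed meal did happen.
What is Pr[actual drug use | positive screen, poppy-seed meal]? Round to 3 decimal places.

Pr[actual drug use | positive screen, poppy-seed meal] ≈ 0.156

Under noisy-OR, P(positive screen | causes) = 1 − (1−0.02)·∏(1−qᵢ) over the active causes.
Weight on actual drug use=true, given the evidence: 0.91768*0.109 = 0.100027
The normalizing constant is 0.608*0.891 + 0.91768*0.109 = 0.641755
P(actual drug use | positive screen, poppy-seed meal) = 0.100027/0.641755 ≈ 0.156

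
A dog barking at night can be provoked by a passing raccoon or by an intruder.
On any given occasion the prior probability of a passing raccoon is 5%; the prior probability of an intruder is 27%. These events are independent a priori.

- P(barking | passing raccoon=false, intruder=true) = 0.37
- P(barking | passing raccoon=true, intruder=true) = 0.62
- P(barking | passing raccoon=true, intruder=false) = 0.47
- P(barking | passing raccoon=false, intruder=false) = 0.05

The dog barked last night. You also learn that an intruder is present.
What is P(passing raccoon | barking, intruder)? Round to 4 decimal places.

P(passing raccoon | barking, intruder) ≈ 0.0810

P(barking | intruder) = 0.37·0.95 + 0.62·0.05 = 0.351500 + 0.031000 = 0.382500
The passing raccoon-present share is 0.62·0.05 = 0.031000.
So P(passing raccoon | barking, intruder) = 0.031000/0.382500 ≈ 0.0810.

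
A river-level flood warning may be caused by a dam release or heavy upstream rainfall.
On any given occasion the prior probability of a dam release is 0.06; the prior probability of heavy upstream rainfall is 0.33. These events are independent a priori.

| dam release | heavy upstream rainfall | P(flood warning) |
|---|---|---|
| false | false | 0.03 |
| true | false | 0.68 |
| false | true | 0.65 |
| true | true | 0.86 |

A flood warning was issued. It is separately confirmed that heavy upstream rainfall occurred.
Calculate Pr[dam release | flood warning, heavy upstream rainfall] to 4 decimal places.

For the numerator, keep only dam release=true terms: 0.86·0.06 = 0.051600
Normalizer over all consistent configurations: 0.65·0.94 + 0.86·0.06 = 0.662600
Posterior = 0.051600 / 0.662600 ≈ 0.0779

Pr[dam release | flood warning, heavy upstream rainfall] ≈ 0.0779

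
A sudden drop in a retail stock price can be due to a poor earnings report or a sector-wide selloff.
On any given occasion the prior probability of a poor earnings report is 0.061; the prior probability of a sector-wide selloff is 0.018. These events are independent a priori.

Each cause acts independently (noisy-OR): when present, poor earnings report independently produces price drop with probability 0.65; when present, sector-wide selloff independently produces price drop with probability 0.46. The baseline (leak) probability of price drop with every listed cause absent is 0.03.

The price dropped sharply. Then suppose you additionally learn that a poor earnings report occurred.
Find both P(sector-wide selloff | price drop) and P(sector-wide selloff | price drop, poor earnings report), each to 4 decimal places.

Under noisy-OR, P(price drop | causes) = 1 − (1−0.03)·∏(1−qᵢ) over the active causes.
P(price drop) = 0.03·0.939·0.982 + 0.4762·0.939·0.018 + 0.6605·0.061·0.982 + 0.81667·0.061·0.018 = 0.027663 + 0.008049 + 0.039565 + 0.000897 = 0.076174
Restricting to configurations with sector-wide selloff present: 0.008049 + 0.000897 = 0.008946.
P(sector-wide selloff | price drop) = 0.008946 / 0.076174 ≈ 0.1174

Now condition on the additional information:
Weight on sector-wide selloff=true, given the evidence: 0.81667×0.018 = 0.014700
Normalizer over all consistent configurations: 0.6605×0.982 + 0.81667×0.018 = 0.663311
Posterior = 0.014700 / 0.663311 ≈ 0.0222
Conditioning on poor earnings report lowers the posterior on sector-wide selloff: the classic explaining-away effect in a common-effect structure.

P(sector-wide selloff | price drop) ≈ 0.1174; P(sector-wide selloff | price drop, poor earnings report) ≈ 0.0222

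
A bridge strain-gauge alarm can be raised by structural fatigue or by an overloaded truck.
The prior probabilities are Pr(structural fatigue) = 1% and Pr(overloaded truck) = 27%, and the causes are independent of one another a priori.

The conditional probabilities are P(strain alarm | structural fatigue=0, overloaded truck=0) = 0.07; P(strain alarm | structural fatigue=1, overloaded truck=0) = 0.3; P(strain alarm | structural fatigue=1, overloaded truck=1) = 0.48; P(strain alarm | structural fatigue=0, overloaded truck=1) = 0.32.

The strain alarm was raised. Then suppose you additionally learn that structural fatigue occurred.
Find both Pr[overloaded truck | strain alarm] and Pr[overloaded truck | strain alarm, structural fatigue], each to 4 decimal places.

Weight on overloaded truck=true, given the evidence: 0.085536 + 0.001296 = 0.086832
The normalizing constant is 0.07*0.99*0.73 + 0.32*0.99*0.27 + 0.3*0.01*0.73 + 0.48*0.01*0.27 = 0.139611
P(overloaded truck | strain alarm) = 0.086832/0.139611 ≈ 0.6220

With the extra evidence:
P(strain alarm | structural fatigue) = 0.3*0.73 + 0.48*0.27 = 0.219000 + 0.129600 = 0.348600
Restricting to configurations with overloaded truck present: 0.48*0.27 = 0.129600.
Hence the posterior is 0.129600/0.348600 ≈ 0.3718.
The drop from 0.6220 to 0.3718 is the explaining-away (discounting) effect.

Pr[overloaded truck | strain alarm] ≈ 0.6220; Pr[overloaded truck | strain alarm, structural fatigue] ≈ 0.3718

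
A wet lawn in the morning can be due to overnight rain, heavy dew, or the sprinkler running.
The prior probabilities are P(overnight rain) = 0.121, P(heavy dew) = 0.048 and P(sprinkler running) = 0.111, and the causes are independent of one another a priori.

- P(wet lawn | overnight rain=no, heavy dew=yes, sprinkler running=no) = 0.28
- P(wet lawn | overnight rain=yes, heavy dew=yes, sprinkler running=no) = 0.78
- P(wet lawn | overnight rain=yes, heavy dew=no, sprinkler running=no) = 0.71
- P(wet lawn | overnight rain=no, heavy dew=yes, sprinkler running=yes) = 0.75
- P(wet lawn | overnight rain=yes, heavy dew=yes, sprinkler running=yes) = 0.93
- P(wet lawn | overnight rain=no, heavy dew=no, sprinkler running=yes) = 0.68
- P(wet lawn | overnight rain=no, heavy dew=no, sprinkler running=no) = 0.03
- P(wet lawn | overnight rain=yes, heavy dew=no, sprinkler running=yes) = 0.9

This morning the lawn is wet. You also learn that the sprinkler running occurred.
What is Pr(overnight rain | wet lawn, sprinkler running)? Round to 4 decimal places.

Pr(overnight rain | wet lawn, sprinkler running) ≈ 0.1537

Numerator (weight on configurations with overnight rain): 0.103673 + 0.005401 = 0.109074
The normalizing constant is 0.68·0.879·0.952 + 0.75·0.879·0.048 + 0.9·0.121·0.952 + 0.93·0.121·0.048 = 0.709747
Posterior = 0.109074 / 0.709747 ≈ 0.1537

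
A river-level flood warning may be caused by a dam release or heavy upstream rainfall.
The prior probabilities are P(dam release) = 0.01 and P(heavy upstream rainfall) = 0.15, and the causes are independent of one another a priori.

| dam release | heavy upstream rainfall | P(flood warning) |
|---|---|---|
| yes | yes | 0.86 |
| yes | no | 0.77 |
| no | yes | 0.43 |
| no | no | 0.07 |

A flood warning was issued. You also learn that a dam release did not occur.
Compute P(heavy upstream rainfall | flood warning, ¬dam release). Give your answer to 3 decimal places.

P(heavy upstream rainfall | flood warning, ¬dam release) ≈ 0.520

Enumerate both values of heavy upstream rainfall and weight by the priors:
  P(flood warning | ¬dam release) = 0.07*0.85 + 0.43*0.15
        = 0.059500 + 0.064500 = 0.124000
Keeping only the heavy upstream rainfall-present terms gives 0.064500, so
  P(heavy upstream rainfall | flood warning, ¬dam release) = 0.064500 / 0.124000 ≈ 0.520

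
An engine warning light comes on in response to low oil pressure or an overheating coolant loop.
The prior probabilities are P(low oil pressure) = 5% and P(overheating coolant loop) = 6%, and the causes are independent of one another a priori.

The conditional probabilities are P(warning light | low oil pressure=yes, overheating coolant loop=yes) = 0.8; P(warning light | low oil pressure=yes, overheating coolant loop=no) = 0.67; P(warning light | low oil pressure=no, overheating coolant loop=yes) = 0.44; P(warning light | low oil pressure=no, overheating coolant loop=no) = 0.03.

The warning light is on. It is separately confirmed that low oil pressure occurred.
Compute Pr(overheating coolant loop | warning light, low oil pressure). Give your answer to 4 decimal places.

P(warning light | low oil pressure) = 0.67×0.94 + 0.8×0.06 = 0.629800 + 0.048000 = 0.677800
The overheating coolant loop-present share is 0.8×0.06 = 0.048000.
So P(overheating coolant loop | warning light, low oil pressure) = 0.048000/0.677800 ≈ 0.0708.

Pr(overheating coolant loop | warning light, low oil pressure) ≈ 0.0708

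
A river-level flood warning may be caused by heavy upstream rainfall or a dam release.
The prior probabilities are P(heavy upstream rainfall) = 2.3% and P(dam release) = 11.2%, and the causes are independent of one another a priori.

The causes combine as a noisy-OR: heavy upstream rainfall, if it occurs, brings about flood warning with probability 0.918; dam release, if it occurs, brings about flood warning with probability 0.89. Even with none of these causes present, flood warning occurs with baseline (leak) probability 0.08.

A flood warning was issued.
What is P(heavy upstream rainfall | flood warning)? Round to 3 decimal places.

Under noisy-OR, P(flood warning | causes) = 1 − (1−0.08)·∏(1−qᵢ) over the active causes.
Enumerate the 4 (heavy upstream rainfall, dam release) configurations and weight by the priors:
  P(flood warning) = 0.08·0.977·0.888 + 0.8988·0.977·0.112 + 0.92456·0.023·0.888 + 0.991702·0.023·0.112
        = 0.069406 + 0.098350 + 0.018883 + 0.002555 = 0.189194
The terms with heavy upstream rainfall present sum to 0.021438, so
  P(heavy upstream rainfall | flood warning) = 0.021438 / 0.189194 ≈ 0.113

P(heavy upstream rainfall | flood warning) ≈ 0.113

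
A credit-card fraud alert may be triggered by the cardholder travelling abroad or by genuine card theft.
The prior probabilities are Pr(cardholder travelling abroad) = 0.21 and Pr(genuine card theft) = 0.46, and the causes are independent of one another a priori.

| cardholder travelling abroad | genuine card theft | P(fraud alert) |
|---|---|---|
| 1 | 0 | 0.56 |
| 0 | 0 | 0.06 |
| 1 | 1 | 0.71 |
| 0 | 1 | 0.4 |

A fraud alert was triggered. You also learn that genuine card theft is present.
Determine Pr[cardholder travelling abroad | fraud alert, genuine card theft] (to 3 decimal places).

P(fraud alert | genuine card theft) = 0.4*0.79 + 0.71*0.21 = 0.316000 + 0.149100 = 0.465100
Restricting to configurations with cardholder travelling abroad present: 0.71*0.21 = 0.149100.
Hence the posterior is 0.149100/0.465100 ≈ 0.321.

Pr[cardholder travelling abroad | fraud alert, genuine card theft] ≈ 0.321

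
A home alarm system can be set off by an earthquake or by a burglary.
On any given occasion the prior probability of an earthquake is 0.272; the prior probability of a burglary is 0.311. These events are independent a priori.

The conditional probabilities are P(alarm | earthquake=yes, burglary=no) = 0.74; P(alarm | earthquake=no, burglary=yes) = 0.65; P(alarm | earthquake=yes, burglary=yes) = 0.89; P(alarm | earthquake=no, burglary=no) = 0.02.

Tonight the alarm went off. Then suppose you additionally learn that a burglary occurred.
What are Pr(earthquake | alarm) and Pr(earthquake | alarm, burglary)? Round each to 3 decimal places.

Pr(earthquake | alarm) ≈ 0.576; Pr(earthquake | alarm, burglary) ≈ 0.338

Sum P(alarm|·) weighted by the priors over the 4 (earthquake, burglary) configurations:
  P(alarm) = 0.02*0.728*0.689 + 0.65*0.728*0.311 + 0.74*0.272*0.689 + 0.89*0.272*0.311
        = 0.010032 + 0.147165 + 0.138682 + 0.075287 = 0.371166
Configurations with earthquake contribute 0.213969, so
  P(earthquake | alarm) = 0.213969 / 0.371166 ≈ 0.576

Now condition on the additional information:
By total probability over both values of earthquake:
  P(alarm | burglary) = 0.65·0.728 + 0.89·0.272
        = 0.473200 + 0.242080 = 0.715280
Keeping only the earthquake-present terms gives 0.242080, so
  P(earthquake | alarm, burglary) = 0.242080 / 0.715280 ≈ 0.338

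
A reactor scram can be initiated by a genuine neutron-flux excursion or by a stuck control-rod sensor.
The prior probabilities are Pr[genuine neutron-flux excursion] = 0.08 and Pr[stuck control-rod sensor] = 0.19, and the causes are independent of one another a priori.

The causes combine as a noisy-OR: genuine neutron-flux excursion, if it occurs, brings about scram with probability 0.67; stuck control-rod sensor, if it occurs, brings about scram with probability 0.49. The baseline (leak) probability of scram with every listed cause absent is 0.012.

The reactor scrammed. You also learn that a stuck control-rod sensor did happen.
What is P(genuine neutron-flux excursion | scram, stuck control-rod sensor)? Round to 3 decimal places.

Under noisy-OR, P(scram | causes) = 1 − (1−0.012)·∏(1−qᵢ) over the active causes.
P(scram | stuck control-rod sensor) = 0.49612*0.92 + 0.83372*0.08 = 0.456430 + 0.066698 = 0.523128
Of this, 0.066698 comes from 0.83372*0.08 (the genuine neutron-flux excursion=true cases).
P(genuine neutron-flux excursion | scram, stuck control-rod sensor) = 0.066698 / 0.523128 ≈ 0.127

P(genuine neutron-flux excursion | scram, stuck control-rod sensor) ≈ 0.127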